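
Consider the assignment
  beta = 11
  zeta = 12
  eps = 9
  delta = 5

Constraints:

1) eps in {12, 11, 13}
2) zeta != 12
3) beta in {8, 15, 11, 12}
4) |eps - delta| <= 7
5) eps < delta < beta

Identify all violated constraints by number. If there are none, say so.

Violated: 1, 2, 5.

1) eps = 9 is not in {12, 11, 13}  false
2) zeta = 12, but 12 is required to differ  false
3) beta = 11 is in {8, 15, 11, 12}  true
4) |9 - 5| = 4; 4 ≤ 7  true
5) values 9, 5, 11; eps = 9 is not < delta = 5  false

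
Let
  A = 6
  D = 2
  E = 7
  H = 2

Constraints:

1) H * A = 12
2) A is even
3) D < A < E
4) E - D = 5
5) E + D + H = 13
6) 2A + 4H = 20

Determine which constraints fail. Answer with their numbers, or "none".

The assignment fails constraint 5.

1) H * A = 2 * 6 = 12 — holds.
2) A = 6 is even — holds.
3) values 2 < 6 < 7 — holds.
4) E - D = 7 - 2 = 5 — holds.
5) E + D + H = 7 + 2 + 2 = 11, not 13 — does not hold.
6) 2A + 4H = 2(6) + 4(2) = 20 — holds.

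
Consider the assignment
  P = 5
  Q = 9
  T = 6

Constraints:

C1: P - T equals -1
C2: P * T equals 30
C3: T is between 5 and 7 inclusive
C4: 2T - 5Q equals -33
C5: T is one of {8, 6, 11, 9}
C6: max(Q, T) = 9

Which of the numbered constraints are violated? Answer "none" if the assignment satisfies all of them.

The assignment satisfies every constraint.

C1: P - T = 5 - 6 = -1 — OK.
C2: P * T = 5 * 6 = 30 — OK.
C3: T = 6 lies in [5, 7] — OK.
C4: 2T - 5Q = 2(6) - 5(9) = -33 — OK.
C5: T = 6 is in {8, 6, 11, 9} — OK.
C6: max(9, 6) = 9 — OK.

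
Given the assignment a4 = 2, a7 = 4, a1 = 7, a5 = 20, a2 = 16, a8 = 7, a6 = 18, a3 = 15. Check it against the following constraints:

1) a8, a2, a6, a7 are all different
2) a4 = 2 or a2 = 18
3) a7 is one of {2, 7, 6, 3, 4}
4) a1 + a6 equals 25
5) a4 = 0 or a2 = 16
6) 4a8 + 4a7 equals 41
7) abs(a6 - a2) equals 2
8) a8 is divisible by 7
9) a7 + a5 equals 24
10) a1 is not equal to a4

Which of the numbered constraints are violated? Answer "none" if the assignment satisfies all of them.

1) values 7, 16, 18, 4 are pairwise distinct — satisfied.
2) a4 = 2 = 2 (first disjunct) — satisfied.
3) a7 = 4 is in {2, 7, 6, 3, 4} — satisfied.
4) a1 + a6 = 7 + 18 = 25 — satisfied.
5) a4 = 2 ≠ 0, but a2 = 16 = 16 (second disjunct) — satisfied.
6) 4a8 + 4a7 = 4(7) + 4(4) = 44, not 41 — violated.
7) abs(18 - 16) = 2 — satisfied.
8) 7 / 7 = 1, so 7 divides 7 — satisfied.
9) a7 + a5 = 4 + 20 = 24 — satisfied.
10) a1 = 7, a4 = 2; distinct — satisfied.

Constraint 6 is violated.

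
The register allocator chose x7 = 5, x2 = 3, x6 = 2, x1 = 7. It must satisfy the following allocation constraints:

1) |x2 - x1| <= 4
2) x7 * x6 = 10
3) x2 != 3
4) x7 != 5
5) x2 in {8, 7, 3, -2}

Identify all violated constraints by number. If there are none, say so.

1) |3 - 7| = 4; 4 ≤ 4 — OK.
2) x7 * x6 = 5 * 2 = 10 — OK.
3) x2 = 3, but 3 is required to differ — violated.
4) x7 = 5, but 5 is required to differ — violated.
5) x2 = 3 is in {8, 7, 3, -2} — OK.

No — constraints 3 and 4 are not satisfied.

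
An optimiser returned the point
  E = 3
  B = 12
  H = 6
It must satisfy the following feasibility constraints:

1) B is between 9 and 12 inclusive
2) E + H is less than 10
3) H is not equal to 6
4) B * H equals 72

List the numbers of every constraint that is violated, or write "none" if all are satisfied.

1) B = 12 lies in [9, 12]  true
2) E + H = 3 + 6 = 9; 9 < 10  true
3) H = 6, but 6 is required to differ  false
4) B * H = 12 * 6 = 72  true

No — constraint 3 is not satisfied.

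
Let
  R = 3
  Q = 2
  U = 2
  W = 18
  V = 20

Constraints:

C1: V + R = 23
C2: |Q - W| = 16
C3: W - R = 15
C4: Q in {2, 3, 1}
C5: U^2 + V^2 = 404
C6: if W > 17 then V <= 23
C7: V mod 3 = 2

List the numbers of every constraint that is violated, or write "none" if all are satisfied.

C1: V + R = 20 + 3 = 23  ✔
C2: |2 - 18| = 16  ✔
C3: W - R = 18 - 3 = 15  ✔
C4: Q = 2 is in {2, 3, 1}  ✔
C5: U^2 + V^2 = 2^2 + 20^2 = 4 + 400 = 404  ✔
C6: W = 18 > 17, so we need V ≤ 23; V = 20 ≤ 23  ✔
C7: 20 mod 3 = 2  ✔

The assignment satisfies every constraint.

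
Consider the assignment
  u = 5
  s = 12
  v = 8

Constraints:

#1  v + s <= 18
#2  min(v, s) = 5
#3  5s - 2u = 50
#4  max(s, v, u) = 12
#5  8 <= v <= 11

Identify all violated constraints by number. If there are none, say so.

#1 v + s = 8 + 12 = 20; 20 > 18, bound 18 not met — does not hold.
#2 min(8, 12) = 8, not 5 — does not hold.
#3 5s - 2u = 5(12) - 2(5) = 50 — holds.
#4 max(12, 8, 5) = 12 — holds.
#5 v = 8 lies in [8, 11] — holds.

Constraints 1, 2 do not hold.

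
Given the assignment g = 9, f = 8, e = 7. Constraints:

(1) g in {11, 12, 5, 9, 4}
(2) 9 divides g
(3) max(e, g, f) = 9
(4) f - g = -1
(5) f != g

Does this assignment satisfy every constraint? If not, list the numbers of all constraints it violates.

The assignment satisfies every constraint.

(1) g = 9 is in {11, 12, 5, 9, 4} — satisfied.
(2) 9 / 9 = 1, so 9 divides 9 — satisfied.
(3) max(7, 9, 8) = 9 — satisfied.
(4) f - g = 8 - 9 = -1 — satisfied.
(5) f = 8, g = 9; distinct — satisfied.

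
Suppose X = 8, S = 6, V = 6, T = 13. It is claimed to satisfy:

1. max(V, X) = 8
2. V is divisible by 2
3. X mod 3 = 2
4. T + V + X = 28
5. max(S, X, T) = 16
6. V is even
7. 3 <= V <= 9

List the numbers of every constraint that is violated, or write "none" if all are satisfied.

No — constraints 4, 5 are not satisfied.

1. max(6, 8) = 8 — holds.
2. 6 / 2 = 3, so 2 divides 6 — holds.
3. 8 mod 3 = 2 — holds.
4. T + V + X = 13 + 6 + 8 = 27, not 28 — fails.
5. max(6, 8, 13) = 13, not 16 — fails.
6. V = 6 is even — holds.
7. V = 6 lies in [3, 9] — holds.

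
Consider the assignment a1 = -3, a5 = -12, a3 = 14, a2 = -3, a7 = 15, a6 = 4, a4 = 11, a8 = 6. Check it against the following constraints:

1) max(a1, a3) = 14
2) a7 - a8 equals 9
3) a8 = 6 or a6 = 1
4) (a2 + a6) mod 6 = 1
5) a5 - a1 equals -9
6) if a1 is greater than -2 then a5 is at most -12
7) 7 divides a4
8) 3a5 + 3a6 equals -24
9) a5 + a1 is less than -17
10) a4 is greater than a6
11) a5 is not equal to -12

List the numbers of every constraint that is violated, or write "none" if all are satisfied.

No — constraints 7, 9, and 11 are not satisfied.

1) max(-3, 14) = 14 — holds.
2) a7 - a8 = 15 - 6 = 9 — holds.
3) a8 = 6 = 6 (first disjunct) — holds.
4) a2 + a6 = 1; 1 mod 6 = 1 — holds.
5) a5 - a1 = -12 - (-3) = -9 — holds.
6) a1 = -3, not > -2; antecedent false, conditional vacuously true — holds.
7) 11 = 7*1 + 4, so 7 does not divide 11 — fails.
8) 3a5 + 3a6 = 3(-12) + 3(4) = -24 — holds.
9) a5 + a1 = -12 + (-3) = -15; -15 ≥ -17, bound -17 not met — fails.
10) a4 = 11, a6 = 4; 11 > 4 — holds.
11) a5 = -12, but -12 is required to differ — fails.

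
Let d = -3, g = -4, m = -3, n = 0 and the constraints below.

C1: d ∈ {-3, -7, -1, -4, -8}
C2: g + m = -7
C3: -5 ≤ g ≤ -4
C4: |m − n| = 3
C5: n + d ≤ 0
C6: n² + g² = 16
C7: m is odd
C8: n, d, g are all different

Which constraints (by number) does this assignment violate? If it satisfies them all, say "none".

The assignment satisfies every constraint.

C1: d = -3 is in {-3, -7, -1, -4, -8} — holds.
C2: g + m = -4 + (-3) = -7 — holds.
C3: g = -4 lies in [-5, -4] — holds.
C4: |-3 − 0| = 3 — holds.
C5: n + d = 0 + (-3) = -3; -3 ≤ 0 — holds.
C6: n² + g² = 0² + (-4)² = 0 + 16 = 16 — holds.
C7: m = -3 is odd — holds.
C8: values 0, -3, -4 are pairwise distinct — holds.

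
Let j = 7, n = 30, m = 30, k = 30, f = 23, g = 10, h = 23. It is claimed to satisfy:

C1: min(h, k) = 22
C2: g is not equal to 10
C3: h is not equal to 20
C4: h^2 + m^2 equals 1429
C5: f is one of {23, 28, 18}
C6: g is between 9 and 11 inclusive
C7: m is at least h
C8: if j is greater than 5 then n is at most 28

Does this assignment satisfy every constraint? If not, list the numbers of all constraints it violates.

Violated: 1, 2, 8.

C1: min(23, 30) = 23, not 22 — violated.
C2: g = 10, but 10 is required to differ — violated.
C3: h = 23, and 23 ≠ 20 — satisfied.
C4: h^2 + m^2 = 23^2 + 30^2 = 529 + 900 = 1429 — satisfied.
C5: f = 23 is in {23, 28, 18} — satisfied.
C6: g = 10 lies in [9, 11] — satisfied.
C7: m = 30, h = 23; 30 ≥ 23 — satisfied.
C8: j = 7 > 5, so we need n ≤ 28; but n = 30 > 28 — violated.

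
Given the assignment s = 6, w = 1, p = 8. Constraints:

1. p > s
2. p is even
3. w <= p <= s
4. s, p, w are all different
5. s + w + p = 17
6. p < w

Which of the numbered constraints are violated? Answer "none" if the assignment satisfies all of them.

1. p = 8, s = 6; 8 > 6  yes
2. p = 8 is even  yes
3. values 1, 8, 6; p = 8 is not <= s = 6  no
4. values 6, 8, 1 are pairwise distinct  yes
5. s + w + p = 6 + 1 + 8 = 15, not 17  no
6. p = 8, w = 1; 8 ≥ 1 (want <)  no

The assignment fails constraints 3, 5, 6.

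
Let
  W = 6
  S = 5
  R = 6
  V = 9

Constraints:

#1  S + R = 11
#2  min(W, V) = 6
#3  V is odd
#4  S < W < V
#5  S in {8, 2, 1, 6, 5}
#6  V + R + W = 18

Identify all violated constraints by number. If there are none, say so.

#1 S + R = 5 + 6 = 11 — holds.
#2 min(6, 9) = 6 — holds.
#3 V = 9 is odd — holds.
#4 values 5 < 6 < 9 — holds.
#5 S = 5 is in {8, 2, 1, 6, 5} — holds.
#6 V + R + W = 9 + 6 + 6 = 21, not 18 — fails.

No — constraint 6 is not satisfied.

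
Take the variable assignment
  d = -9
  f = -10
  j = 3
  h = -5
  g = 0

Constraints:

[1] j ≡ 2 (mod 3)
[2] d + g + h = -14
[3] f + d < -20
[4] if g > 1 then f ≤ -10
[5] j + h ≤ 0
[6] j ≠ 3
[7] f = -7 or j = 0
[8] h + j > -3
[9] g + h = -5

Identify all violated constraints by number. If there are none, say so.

[1] 3 mod 3 = 0, not 2 — violated.
[2] d + g + h = -9 + 0 + (-5) = -14 — satisfied.
[3] f + d = -10 + (-9) = -19; -19 ≥ -20, bound -20 not met — violated.
[4] g = 0, not > 1; antecedent false, conditional vacuously true — satisfied.
[5] j + h = 3 + (-5) = -2; -2 ≤ 0 — satisfied.
[6] j = 3, but 3 is required to differ — violated.
[7] f = -10 ≠ -7 and j = 3 ≠ 0; both disjuncts false — violated.
[8] h + j = -5 + 3 = -2; -2 > -3 — satisfied.
[9] g + h = 0 + (-5) = -5 — satisfied.

The assignment fails constraints 1, 3, 6, 7.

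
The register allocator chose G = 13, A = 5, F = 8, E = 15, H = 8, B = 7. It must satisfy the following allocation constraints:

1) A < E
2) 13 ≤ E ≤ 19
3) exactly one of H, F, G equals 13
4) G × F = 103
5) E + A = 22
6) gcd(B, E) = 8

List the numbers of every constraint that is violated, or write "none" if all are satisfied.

Violated: 4, 5, and 6.

1) A = 5, E = 15; 5 < 15  yes
2) E = 15 lies in [13, 19]  yes
3) H=8, F=8, G=13; 1 of them equals 13  yes
4) G × F = 13 × 8 = 104, not 103  no
5) E + A = 15 + 5 = 20, not 22  no
6) gcd(7, 15) = 1, not 8  no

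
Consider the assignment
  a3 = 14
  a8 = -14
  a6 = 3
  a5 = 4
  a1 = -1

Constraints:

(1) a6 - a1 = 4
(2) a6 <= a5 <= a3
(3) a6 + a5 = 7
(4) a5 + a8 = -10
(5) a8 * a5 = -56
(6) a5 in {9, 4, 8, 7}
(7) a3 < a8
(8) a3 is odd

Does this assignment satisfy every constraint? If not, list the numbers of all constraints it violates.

(1) a6 - a1 = 3 - (-1) = 4 — OK.
(2) values 3 <= 4 <= 14 — OK.
(3) a6 + a5 = 3 + 4 = 7 — OK.
(4) a5 + a8 = 4 + (-14) = -10 — OK.
(5) a8 * a5 = -14 * 4 = -56 — OK.
(6) a5 = 4 is in {9, 4, 8, 7} — OK.
(7) a3 = 14, a8 = -14; 14 ≥ -14 (want <) — violated.
(8) a3 = 14 is even — violated.

Constraints 7, 8 are violated.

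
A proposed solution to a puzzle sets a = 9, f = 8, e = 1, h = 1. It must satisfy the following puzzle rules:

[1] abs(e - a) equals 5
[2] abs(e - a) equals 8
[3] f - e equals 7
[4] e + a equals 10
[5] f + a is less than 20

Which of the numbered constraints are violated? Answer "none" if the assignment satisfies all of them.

[1] abs(1 - 9) = 8, not 5 — violated.
[2] abs(1 - 9) = 8 — OK.
[3] f - e = 8 - 1 = 7 — OK.
[4] e + a = 1 + 9 = 10 — OK.
[5] f + a = 8 + 9 = 17; 17 < 20 — OK.

Constraint 1 is violated.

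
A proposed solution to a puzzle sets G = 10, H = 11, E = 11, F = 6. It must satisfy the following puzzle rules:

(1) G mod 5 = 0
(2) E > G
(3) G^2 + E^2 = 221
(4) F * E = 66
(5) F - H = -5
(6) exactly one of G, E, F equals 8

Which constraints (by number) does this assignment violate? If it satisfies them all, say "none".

(1) 10 mod 5 = 0  true
(2) E = 11, G = 10; 11 > 10  true
(3) G^2 + E^2 = 10^2 + 11^2 = 100 + 121 = 221  true
(4) F * E = 6 * 11 = 66  true
(5) F - H = 6 - 11 = -5  true
(6) G=10, E=11, F=6; 0 of them equal 8, not exactly one  false

Constraint 6 is violated.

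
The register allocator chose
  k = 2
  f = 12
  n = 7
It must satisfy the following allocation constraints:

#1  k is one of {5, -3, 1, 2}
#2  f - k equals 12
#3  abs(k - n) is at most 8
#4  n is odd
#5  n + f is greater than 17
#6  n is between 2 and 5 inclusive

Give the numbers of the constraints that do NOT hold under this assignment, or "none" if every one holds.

#1 k = 2 is in {5, -3, 1, 2}  holds
#2 f - k = 12 - 2 = 10, not 12  fails
#3 abs(2 - 7) = 5; 5 ≤ 8  holds
#4 n = 7 is odd  holds
#5 n + f = 7 + 12 = 19; 19 > 17  holds
#6 n = 7 is outside [2, 5]  fails

Constraints 2, 6 do not hold.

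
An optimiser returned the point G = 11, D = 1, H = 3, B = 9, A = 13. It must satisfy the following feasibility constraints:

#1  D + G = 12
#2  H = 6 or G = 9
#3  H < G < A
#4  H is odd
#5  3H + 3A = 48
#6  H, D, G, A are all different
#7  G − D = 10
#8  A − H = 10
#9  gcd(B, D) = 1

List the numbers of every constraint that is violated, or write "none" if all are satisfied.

#1 D + G = 1 + 11 = 12 — satisfied.
#2 H = 3 ≠ 6 and G = 11 ≠ 9; both disjuncts false — violated.
#3 values 3 < 11 < 13 — satisfied.
#4 H = 3 is odd — satisfied.
#5 3H + 3A = 3(3) + 3(13) = 48 — satisfied.
#6 values 3, 1, 11, 13 are pairwise distinct — satisfied.
#7 G − D = 11 − 1 = 10 — satisfied.
#8 A − H = 13 − 3 = 10 — satisfied.
#9 gcd(9, 1) = 1 — satisfied.

No — constraint 2 is not satisfied.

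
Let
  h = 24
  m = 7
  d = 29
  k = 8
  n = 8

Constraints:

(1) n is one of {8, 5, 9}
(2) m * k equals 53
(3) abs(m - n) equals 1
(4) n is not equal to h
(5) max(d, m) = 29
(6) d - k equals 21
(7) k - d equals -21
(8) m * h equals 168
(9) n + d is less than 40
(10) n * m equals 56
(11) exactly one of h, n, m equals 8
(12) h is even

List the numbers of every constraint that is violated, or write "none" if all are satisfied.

Constraint 2 is violated.

(1) n = 8 is in {8, 5, 9} — OK.
(2) m * k = 7 * 8 = 56, not 53 — violated.
(3) abs(7 - 8) = 1 — OK.
(4) n = 8, h = 24; distinct — OK.
(5) max(29, 7) = 29 — OK.
(6) d - k = 29 - 8 = 21 — OK.
(7) k - d = 8 - 29 = -21 — OK.
(8) m * h = 7 * 24 = 168 — OK.
(9) n + d = 8 + 29 = 37; 37 < 40 — OK.
(10) n * m = 8 * 7 = 56 — OK.
(11) h=24, n=8, m=7; 1 of them equals 8 — OK.
(12) h = 24 is even — OK.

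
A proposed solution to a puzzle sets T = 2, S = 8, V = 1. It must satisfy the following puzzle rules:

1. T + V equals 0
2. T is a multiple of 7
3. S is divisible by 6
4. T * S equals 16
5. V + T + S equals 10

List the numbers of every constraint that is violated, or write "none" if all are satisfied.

1. T + V = 2 + 1 = 3, not 0 — violated.
2. 2 = 7*0 + 2, so 7 does not divide 2 — violated.
3. 8 = 6*1 + 2, so 6 does not divide 8 — violated.
4. T * S = 2 * 8 = 16 — satisfied.
5. V + T + S = 1 + 2 + 8 = 11, not 10 — violated.

Constraints 1, 2, 3, and 5 do not hold.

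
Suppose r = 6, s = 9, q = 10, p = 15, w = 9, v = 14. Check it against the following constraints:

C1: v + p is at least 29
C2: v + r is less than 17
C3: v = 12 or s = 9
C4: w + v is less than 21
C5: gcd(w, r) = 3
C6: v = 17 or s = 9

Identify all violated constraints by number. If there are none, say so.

No — constraints 2 and 4 are not satisfied.

C1: v + p = 14 + 15 = 29; 29 ≥ 29 — holds.
C2: v + r = 14 + 6 = 20; 20 ≥ 17, bound 17 not met — fails.
C3: v = 14 ≠ 12, but s = 9 = 9 (second disjunct) — holds.
C4: w + v = 9 + 14 = 23; 23 ≥ 21, bound 21 not met — fails.
C5: gcd(9, 6) = 3 — holds.
C6: v = 14 ≠ 17, but s = 9 = 9 (second disjunct) — holds.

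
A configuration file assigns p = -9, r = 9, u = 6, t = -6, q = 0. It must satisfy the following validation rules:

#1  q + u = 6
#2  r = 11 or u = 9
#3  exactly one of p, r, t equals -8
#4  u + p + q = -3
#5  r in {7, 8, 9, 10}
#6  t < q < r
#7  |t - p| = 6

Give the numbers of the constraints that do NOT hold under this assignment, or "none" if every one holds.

Violated: 2, 3, 7.

#1 q + u = 0 + 6 = 6 — OK.
#2 r = 9 ≠ 11 and u = 6 ≠ 9; both disjuncts false — violated.
#3 p=-9, r=9, t=-6; 0 of them equal -8, not exactly one — violated.
#4 u + p + q = 6 + (-9) + 0 = -3 — OK.
#5 r = 9 is in {7, 8, 9, 10} — OK.
#6 values -6 < 0 < 9 — OK.
#7 |-6 - (-9)| = 3, not 6 — violated.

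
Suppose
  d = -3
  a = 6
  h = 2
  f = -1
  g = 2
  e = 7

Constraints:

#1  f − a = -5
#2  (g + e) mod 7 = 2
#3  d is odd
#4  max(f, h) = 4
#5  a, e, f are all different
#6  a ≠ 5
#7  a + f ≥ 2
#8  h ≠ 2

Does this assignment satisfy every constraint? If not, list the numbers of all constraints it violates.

Constraints 1, 4, and 8 are violated.

#1 f − a = -1 − 6 = -7, not -5 — violated.
#2 g + e = 9; 9 mod 7 = 2 — satisfied.
#3 d = -3 is odd — satisfied.
#4 max(-1, 2) = 2, not 4 — violated.
#5 values 6, 7, -1 are pairwise distinct — satisfied.
#6 a = 6, and 6 ≠ 5 — satisfied.
#7 a + f = 6 + (-1) = 5; 5 ≥ 2 — satisfied.
#8 h = 2, but 2 is required to differ — violated.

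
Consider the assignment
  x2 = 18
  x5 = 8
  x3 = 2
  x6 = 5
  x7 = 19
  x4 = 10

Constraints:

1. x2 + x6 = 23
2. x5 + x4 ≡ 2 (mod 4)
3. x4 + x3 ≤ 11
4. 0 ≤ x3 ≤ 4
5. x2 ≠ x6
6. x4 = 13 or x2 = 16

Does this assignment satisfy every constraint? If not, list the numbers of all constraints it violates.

Constraints 3 and 6 do not hold.

1. x2 + x6 = 18 + 5 = 23 — holds.
2. x5 + x4 = 18; 18 mod 4 = 2 — holds.
3. x4 + x3 = 10 + 2 = 12; 12 > 11, bound 11 not met — does not hold.
4. x3 = 2 lies in [0, 4] — holds.
5. x2 = 18, x6 = 5; distinct — holds.
6. x4 = 10 ≠ 13 and x2 = 18 ≠ 16; both disjuncts false — does not hold.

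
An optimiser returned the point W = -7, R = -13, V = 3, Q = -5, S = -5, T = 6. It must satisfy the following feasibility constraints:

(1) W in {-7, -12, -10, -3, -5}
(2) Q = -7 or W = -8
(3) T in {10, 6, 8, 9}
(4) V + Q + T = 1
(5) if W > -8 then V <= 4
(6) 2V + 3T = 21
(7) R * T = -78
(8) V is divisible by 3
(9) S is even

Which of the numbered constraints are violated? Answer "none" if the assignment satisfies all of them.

Constraints 2, 4, 6, and 9 are violated.

(1) W = -7 is in {-7, -12, -10, -3, -5} — satisfied.
(2) Q = -5 ≠ -7 and W = -7 ≠ -8; both disjuncts false — violated.
(3) T = 6 is in {10, 6, 8, 9} — satisfied.
(4) V + Q + T = 3 + (-5) + 6 = 4, not 1 — violated.
(5) W = -7 > -8, so we need V ≤ 4; V = 3 ≤ 4 — satisfied.
(6) 2V + 3T = 2(3) + 3(6) = 24, not 21 — violated.
(7) R * T = -13 * 6 = -78 — satisfied.
(8) 3 / 3 = 1, so 3 divides 3 — satisfied.
(9) S = -5 is odd — violated.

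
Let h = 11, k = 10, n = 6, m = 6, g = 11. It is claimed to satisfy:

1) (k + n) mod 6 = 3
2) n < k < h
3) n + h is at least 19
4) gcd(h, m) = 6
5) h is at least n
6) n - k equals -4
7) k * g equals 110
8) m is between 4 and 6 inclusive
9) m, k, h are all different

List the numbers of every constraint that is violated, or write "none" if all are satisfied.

1) k + n = 16; 16 mod 6 = 4, not 3 — does not hold.
2) values 6 < 10 < 11 — holds.
3) n + h = 6 + 11 = 17; 17 < 19, bound 19 not met — does not hold.
4) gcd(11, 6) = 1, not 6 — does not hold.
5) h = 11, n = 6; 11 ≥ 6 — holds.
6) n - k = 6 - 10 = -4 — holds.
7) k * g = 10 * 11 = 110 — holds.
8) m = 6 lies in [4, 6] — holds.
9) values 6, 10, 11 are pairwise distinct — holds.

No — constraints 1, 3, and 4 are not satisfied.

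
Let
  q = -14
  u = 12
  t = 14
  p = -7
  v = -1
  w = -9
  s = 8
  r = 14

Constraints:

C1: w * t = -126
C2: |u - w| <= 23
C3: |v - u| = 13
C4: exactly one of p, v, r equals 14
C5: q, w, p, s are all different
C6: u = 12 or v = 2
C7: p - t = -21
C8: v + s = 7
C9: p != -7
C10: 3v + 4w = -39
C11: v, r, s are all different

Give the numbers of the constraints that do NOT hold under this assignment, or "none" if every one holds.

C1: w * t = -9 * 14 = -126 — OK.
C2: |12 - (-9)| = 21; 21 ≤ 23 — OK.
C3: |-1 - 12| = 13 — OK.
C4: p=-7, v=-1, r=14; 1 of them equals 14 — OK.
C5: values -14, -9, -7, 8 are pairwise distinct — OK.
C6: u = 12 = 12 (first disjunct) — OK.
C7: p - t = -7 - 14 = -21 — OK.
C8: v + s = -1 + 8 = 7 — OK.
C9: p = -7, but -7 is required to differ — violated.
C10: 3v + 4w = 3(-1) + 4(-9) = -39 — OK.
C11: values -1, 14, 8 are pairwise distinct — OK.

Constraint 9 does not hold.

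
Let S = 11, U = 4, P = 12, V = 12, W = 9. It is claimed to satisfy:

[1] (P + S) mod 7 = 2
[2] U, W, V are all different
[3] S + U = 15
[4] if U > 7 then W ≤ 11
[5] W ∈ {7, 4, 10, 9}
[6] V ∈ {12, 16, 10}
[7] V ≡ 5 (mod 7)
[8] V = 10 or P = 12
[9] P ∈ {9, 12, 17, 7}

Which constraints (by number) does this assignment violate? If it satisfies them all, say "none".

[1] P + S = 23; 23 mod 7 = 2  ✔
[2] values 4, 9, 12 are pairwise distinct  ✔
[3] S + U = 11 + 4 = 15  ✔
[4] U = 4, not > 7; antecedent false, conditional vacuously true  ✔
[5] W = 9 is in {7, 4, 10, 9}  ✔
[6] V = 12 is in {12, 16, 10}  ✔
[7] 12 mod 7 = 5  ✔
[8] V = 12 ≠ 10, but P = 12 = 12 (second disjunct)  ✔
[9] P = 12 is in {9, 12, 17, 7}  ✔

No violations.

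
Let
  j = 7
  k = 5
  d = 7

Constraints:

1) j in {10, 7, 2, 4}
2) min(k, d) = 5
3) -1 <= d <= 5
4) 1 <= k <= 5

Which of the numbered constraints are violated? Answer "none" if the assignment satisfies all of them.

No — constraint 3 is not satisfied.

1) j = 7 is in {10, 7, 2, 4} — OK.
2) min(5, 7) = 5 — OK.
3) d = 7 is outside [-1, 5] — violated.
4) k = 5 lies in [1, 5] — OK.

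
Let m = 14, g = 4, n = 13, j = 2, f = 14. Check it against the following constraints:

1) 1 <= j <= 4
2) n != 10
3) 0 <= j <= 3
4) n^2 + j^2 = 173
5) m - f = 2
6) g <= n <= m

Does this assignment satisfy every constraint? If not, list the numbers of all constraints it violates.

No — constraint 5 is not satisfied.

1) j = 2 lies in [1, 4]  OK
2) n = 13, and 13 ≠ 10  OK
3) j = 2 lies in [0, 3]  OK
4) n^2 + j^2 = 13^2 + 2^2 = 169 + 4 = 173  OK
5) m - f = 14 - 14 = 0, not 2  FAIL
6) values 4 <= 13 <= 14  OK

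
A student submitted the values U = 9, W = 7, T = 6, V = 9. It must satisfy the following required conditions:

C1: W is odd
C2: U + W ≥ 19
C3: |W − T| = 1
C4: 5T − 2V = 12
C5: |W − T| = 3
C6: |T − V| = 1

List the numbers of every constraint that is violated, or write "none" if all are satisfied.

No — constraints 2, 5, and 6 are not satisfied.

C1: W = 7 is odd  true
C2: U + W = 9 + 7 = 16; 16 < 19, bound 19 not met  false
C3: |7 − 6| = 1  true
C4: 5T − 2V = 5(6) − 2(9) = 12  true
C5: |7 − 6| = 1, not 3  false
C6: |6 − 9| = 3, not 1  false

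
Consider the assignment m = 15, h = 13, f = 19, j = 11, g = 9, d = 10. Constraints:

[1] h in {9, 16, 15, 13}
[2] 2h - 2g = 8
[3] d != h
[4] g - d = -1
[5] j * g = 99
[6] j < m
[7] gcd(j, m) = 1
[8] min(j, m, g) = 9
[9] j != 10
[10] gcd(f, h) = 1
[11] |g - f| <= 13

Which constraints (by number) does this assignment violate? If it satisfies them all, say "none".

[1] h = 13 is in {9, 16, 15, 13}  yes
[2] 2h - 2g = 2(13) - 2(9) = 8  yes
[3] d = 10, h = 13; distinct  yes
[4] g - d = 9 - 10 = -1  yes
[5] j * g = 11 * 9 = 99  yes
[6] j = 11, m = 15; 11 < 15  yes
[7] gcd(11, 15) = 1  yes
[8] min(11, 15, 9) = 9  yes
[9] j = 11, and 11 ≠ 10  yes
[10] gcd(19, 13) = 1  yes
[11] |9 - 19| = 10; 10 ≤ 13  yes

No violations.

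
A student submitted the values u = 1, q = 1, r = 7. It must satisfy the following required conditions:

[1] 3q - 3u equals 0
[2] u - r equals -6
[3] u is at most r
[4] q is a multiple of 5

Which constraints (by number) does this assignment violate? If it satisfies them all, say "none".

[1] 3q - 3u = 3(1) - 3(1) = 0 — holds.
[2] u - r = 1 - 7 = -6 — holds.
[3] u = 1, r = 7; 1 ≤ 7 — holds.
[4] 1 = 5*0 + 1, so 5 does not divide 1 — does not hold.

Constraint 4 is violated.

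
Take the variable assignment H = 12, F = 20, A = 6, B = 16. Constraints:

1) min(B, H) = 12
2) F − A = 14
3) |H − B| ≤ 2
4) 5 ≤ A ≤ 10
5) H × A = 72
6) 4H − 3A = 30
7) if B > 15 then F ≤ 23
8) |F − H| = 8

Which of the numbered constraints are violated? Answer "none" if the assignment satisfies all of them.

1) min(16, 12) = 12 — holds.
2) F − A = 20 − 6 = 14 — holds.
3) |12 − 16| = 4; 4 > 2, exceeds bound 2 — does not hold.
4) A = 6 lies in [5, 10] — holds.
5) H × A = 12 × 6 = 72 — holds.
6) 4H − 3A = 4(12) − 3(6) = 30 — holds.
7) B = 16 > 15, so we need F ≤ 23; F = 20 ≤ 23 — holds.
8) |20 − 12| = 8 — holds.

No — constraint 3 is not satisfied.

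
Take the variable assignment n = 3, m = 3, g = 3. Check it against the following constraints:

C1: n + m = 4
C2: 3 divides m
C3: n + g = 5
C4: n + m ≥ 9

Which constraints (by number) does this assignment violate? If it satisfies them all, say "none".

C1: n + m = 3 + 3 = 6, not 4 — fails.
C2: 3 / 3 = 1, so 3 divides 3 — holds.
C3: n + g = 3 + 3 = 6, not 5 — fails.
C4: n + m = 3 + 3 = 6; 6 < 9, bound 9 not met — fails.

Constraints 1, 3, and 4 do not hold.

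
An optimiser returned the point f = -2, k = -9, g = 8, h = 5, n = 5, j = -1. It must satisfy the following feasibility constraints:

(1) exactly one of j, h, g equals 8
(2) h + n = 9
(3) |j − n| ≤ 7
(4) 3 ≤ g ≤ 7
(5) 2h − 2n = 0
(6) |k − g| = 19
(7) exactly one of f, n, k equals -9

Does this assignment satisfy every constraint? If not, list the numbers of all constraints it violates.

(1) j=-1, h=5, g=8; 1 of them equals 8 — holds.
(2) h + n = 5 + 5 = 10, not 9 — does not hold.
(3) |-1 − 5| = 6; 6 ≤ 7 — holds.
(4) g = 8 is outside [3, 7] — does not hold.
(5) 2h − 2n = 2(5) − 2(5) = 0 — holds.
(6) |-9 − 8| = 17, not 19 — does not hold.
(7) f=-2, n=5, k=-9; 1 of them equals -9 — holds.

The assignment fails constraints 2, 4, and 6.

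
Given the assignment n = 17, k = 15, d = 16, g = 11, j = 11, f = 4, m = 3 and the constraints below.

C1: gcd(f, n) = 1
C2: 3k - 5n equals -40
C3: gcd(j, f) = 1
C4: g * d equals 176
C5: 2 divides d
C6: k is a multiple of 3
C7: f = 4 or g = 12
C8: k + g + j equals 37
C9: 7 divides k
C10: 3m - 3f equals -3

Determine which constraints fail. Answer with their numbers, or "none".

C1: gcd(4, 17) = 1 — holds.
C2: 3k - 5n = 3(15) - 5(17) = -40 — holds.
C3: gcd(11, 4) = 1 — holds.
C4: g * d = 11 * 16 = 176 — holds.
C5: 16 / 2 = 8, so 2 divides 16 — holds.
C6: 15 / 3 = 5, so 3 divides 15 — holds.
C7: f = 4 = 4 (first disjunct) — holds.
C8: k + g + j = 15 + 11 + 11 = 37 — holds.
C9: 15 = 7*2 + 1, so 7 does not divide 15 — does not hold.
C10: 3m - 3f = 3(3) - 3(4) = -3 — holds.

Constraint 9 is violated.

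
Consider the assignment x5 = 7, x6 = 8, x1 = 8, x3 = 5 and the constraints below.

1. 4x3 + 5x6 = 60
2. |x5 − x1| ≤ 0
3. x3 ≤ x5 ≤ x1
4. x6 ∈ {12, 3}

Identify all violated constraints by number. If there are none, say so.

Violated: 2 and 4.

1. 4x3 + 5x6 = 4(5) + 5(8) = 60 — satisfied.
2. |7 − 8| = 1; 1 > 0, exceeds bound 0 — violated.
3. values 5 ≤ 7 ≤ 8 — satisfied.
4. x6 = 8 is not in {12, 3} — violated.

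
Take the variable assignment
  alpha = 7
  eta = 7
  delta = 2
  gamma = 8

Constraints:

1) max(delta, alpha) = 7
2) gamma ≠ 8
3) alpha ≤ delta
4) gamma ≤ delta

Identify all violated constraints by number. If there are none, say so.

No — constraints 2, 3, and 4 are not satisfied.

1) max(2, 7) = 7  ✔
2) gamma = 8, but 8 is required to differ  ✘
3) alpha = 7, delta = 2; 7 > 2 (want ≤)  ✘
4) gamma = 8, delta = 2; 8 > 2 (want ≤)  ✘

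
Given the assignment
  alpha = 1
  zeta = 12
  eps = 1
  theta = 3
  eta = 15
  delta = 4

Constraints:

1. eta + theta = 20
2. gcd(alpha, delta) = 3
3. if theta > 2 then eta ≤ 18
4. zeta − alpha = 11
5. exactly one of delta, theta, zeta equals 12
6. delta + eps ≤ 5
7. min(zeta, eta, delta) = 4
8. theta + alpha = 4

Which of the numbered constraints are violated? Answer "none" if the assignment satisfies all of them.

Violated: 1 and 2.

1. eta + theta = 15 + 3 = 18, not 20 — does not hold.
2. gcd(1, 4) = 1, not 3 — does not hold.
3. theta = 3 > 2, so we need eta ≤ 18; eta = 15 ≤ 18 — holds.
4. zeta − alpha = 12 − 1 = 11 — holds.
5. delta=4, theta=3, zeta=12; 1 of them equals 12 — holds.
6. delta + eps = 4 + 1 = 5; 5 ≤ 5 — holds.
7. min(12, 15, 4) = 4 — holds.
8. theta + alpha = 3 + 1 = 4 — holds.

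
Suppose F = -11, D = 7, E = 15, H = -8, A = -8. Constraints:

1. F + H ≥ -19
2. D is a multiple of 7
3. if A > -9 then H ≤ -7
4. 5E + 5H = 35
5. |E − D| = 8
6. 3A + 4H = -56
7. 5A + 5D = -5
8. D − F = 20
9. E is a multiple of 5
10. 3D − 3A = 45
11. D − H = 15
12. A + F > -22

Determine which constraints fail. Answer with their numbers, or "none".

Violated: 8.

1. F + H = -11 + (-8) = -19; -19 ≥ -19 — OK.
2. 7 / 7 = 1, so 7 divides 7 — OK.
3. A = -8 > -9, so we need H ≤ -7; H = -8 ≤ -7 — OK.
4. 5E + 5H = 5(15) + 5(-8) = 35 — OK.
5. |15 − 7| = 8 — OK.
6. 3A + 4H = 3(-8) + 4(-8) = -56 — OK.
7. 5A + 5D = 5(-8) + 5(7) = -5 — OK.
8. D − F = 7 − (-11) = 18, not 20 — violated.
9. 15 / 5 = 3, so 5 divides 15 — OK.
10. 3D − 3A = 3(7) − 3(-8) = 45 — OK.
11. D − H = 7 − (-8) = 15 — OK.
12. A + F = -8 + (-11) = -19; -19 > -22 — OK.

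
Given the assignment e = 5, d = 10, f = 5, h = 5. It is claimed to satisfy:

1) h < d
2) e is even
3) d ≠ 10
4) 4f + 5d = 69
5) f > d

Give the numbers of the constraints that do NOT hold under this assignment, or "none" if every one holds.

Violated: 2, 3, 4, 5.

1) h = 5, d = 10; 5 < 10  true
2) e = 5 is odd  false
3) d = 10, but 10 is required to differ  false
4) 4f + 5d = 4(5) + 5(10) = 70, not 69  false
5) f = 5, d = 10; 5 ≤ 10 (want >)  false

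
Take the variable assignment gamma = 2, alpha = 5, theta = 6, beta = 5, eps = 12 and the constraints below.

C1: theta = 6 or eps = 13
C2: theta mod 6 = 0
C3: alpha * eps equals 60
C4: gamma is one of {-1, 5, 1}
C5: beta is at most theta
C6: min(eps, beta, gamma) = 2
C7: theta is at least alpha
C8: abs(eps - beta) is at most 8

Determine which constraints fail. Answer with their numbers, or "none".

C1: theta = 6 = 6 (first disjunct) — satisfied.
C2: 6 mod 6 = 0 — satisfied.
C3: alpha * eps = 5 * 12 = 60 — satisfied.
C4: gamma = 2 is not in {-1, 5, 1} — violated.
C5: beta = 5, theta = 6; 5 ≤ 6 — satisfied.
C6: min(12, 5, 2) = 2 — satisfied.
C7: theta = 6, alpha = 5; 6 ≥ 5 — satisfied.
C8: abs(12 - 5) = 7; 7 ≤ 8 — satisfied.

Constraint 4 does not hold.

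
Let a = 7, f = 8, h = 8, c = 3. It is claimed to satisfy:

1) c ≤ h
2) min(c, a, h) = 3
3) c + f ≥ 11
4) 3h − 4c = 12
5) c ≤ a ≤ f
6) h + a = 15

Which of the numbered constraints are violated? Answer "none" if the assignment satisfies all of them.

Yes — all constraints hold.

1) c = 3, h = 8; 3 ≤ 8 — satisfied.
2) min(3, 7, 8) = 3 — satisfied.
3) c + f = 3 + 8 = 11; 11 ≥ 11 — satisfied.
4) 3h − 4c = 3(8) − 4(3) = 12 — satisfied.
5) values 3 ≤ 7 ≤ 8 — satisfied.
6) h + a = 8 + 7 = 15 — satisfied.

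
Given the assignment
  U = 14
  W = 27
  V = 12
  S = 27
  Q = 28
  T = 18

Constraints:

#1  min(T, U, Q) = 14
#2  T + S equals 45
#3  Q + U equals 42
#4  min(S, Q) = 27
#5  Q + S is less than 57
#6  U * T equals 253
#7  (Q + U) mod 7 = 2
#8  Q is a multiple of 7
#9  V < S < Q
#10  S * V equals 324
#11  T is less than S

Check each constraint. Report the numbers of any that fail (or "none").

#1 min(18, 14, 28) = 14 — holds.
#2 T + S = 18 + 27 = 45 — holds.
#3 Q + U = 28 + 14 = 42 — holds.
#4 min(27, 28) = 27 — holds.
#5 Q + S = 28 + 27 = 55; 55 < 57 — holds.
#6 U * T = 14 * 18 = 252, not 253 — fails.
#7 Q + U = 42; 42 mod 7 = 0, not 2 — fails.
#8 28 / 7 = 4, so 7 divides 28 — holds.
#9 values 12 < 27 < 28 — holds.
#10 S * V = 27 * 12 = 324 — holds.
#11 T = 18, S = 27; 18 < 27 — holds.

No — constraints 6, 7 are not satisfied.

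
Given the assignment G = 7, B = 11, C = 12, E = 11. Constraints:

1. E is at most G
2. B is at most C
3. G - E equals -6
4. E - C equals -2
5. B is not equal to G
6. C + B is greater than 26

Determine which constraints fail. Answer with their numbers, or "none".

1. E = 11, G = 7; 11 > 7 (want ≤)  ✘
2. B = 11, C = 12; 11 ≤ 12  ✔
3. G - E = 7 - 11 = -4, not -6  ✘
4. E - C = 11 - 12 = -1, not -2  ✘
5. B = 11, G = 7; distinct  ✔
6. C + B = 12 + 11 = 23; 23 ≤ 26, bound 26 not met  ✘

No — constraints 1, 3, 4, 6 are not satisfied.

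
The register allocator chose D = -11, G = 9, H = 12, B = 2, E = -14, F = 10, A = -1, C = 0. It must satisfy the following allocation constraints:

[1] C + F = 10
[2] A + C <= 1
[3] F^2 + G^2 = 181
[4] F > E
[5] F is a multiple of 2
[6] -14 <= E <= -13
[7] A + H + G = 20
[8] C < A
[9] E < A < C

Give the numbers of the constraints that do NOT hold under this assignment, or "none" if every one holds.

[1] C + F = 0 + 10 = 10 — OK.
[2] A + C = -1 + 0 = -1; -1 ≤ 1 — OK.
[3] F^2 + G^2 = 10^2 + 9^2 = 100 + 81 = 181 — OK.
[4] F = 10, E = -14; 10 > -14 — OK.
[5] 10 / 2 = 5, so 2 divides 10 — OK.
[6] E = -14 lies in [-14, -13] — OK.
[7] A + H + G = -1 + 12 + 9 = 20 — OK.
[8] C = 0, A = -1; 0 ≥ -1 (want <) — violated.
[9] values -14 < -1 < 0 — OK.

Constraint 8 does not hold.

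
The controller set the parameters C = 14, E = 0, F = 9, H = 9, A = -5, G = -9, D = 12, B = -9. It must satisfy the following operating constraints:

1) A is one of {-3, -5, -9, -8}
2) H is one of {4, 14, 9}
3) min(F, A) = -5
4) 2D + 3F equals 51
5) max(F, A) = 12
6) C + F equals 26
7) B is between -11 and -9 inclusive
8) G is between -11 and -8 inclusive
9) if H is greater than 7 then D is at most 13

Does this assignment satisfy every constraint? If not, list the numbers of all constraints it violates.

Violated: 5, 6.

1) A = -5 is in {-3, -5, -9, -8} — OK.
2) H = 9 is in {4, 14, 9} — OK.
3) min(9, -5) = -5 — OK.
4) 2D + 3F = 2(12) + 3(9) = 51 — OK.
5) max(9, -5) = 9, not 12 — violated.
6) C + F = 14 + 9 = 23, not 26 — violated.
7) B = -9 lies in [-11, -9] — OK.
8) G = -9 lies in [-11, -8] — OK.
9) H = 9 > 7, so we need D ≤ 13; D = 12 ≤ 13 — OK.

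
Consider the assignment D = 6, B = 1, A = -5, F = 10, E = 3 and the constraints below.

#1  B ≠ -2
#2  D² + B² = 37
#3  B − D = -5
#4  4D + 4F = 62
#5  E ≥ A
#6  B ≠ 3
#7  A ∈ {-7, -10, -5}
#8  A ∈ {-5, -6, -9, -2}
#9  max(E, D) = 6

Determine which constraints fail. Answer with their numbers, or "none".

#1 B = 1, and 1 ≠ -2 — holds.
#2 D² + B² = 6² + 1² = 36 + 1 = 37 — holds.
#3 B − D = 1 − 6 = -5 — holds.
#4 4D + 4F = 4(6) + 4(10) = 64, not 62 — does not hold.
#5 E = 3, A = -5; 3 ≥ -5 — holds.
#6 B = 1, and 1 ≠ 3 — holds.
#7 A = -5 is in {-7, -10, -5} — holds.
#8 A = -5 is in {-5, -6, -9, -2} — holds.
#9 max(3, 6) = 6 — holds.

Violated: 4.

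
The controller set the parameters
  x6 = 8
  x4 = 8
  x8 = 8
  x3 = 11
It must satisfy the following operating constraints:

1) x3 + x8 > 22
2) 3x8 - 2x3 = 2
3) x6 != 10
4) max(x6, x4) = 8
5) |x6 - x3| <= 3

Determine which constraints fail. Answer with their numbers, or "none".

1) x3 + x8 = 11 + 8 = 19; 19 ≤ 22, bound 22 not met  no
2) 3x8 - 2x3 = 3(8) - 2(11) = 2  yes
3) x6 = 8, and 8 ≠ 10  yes
4) max(8, 8) = 8  yes
5) |8 - 11| = 3; 3 ≤ 3  yes

The assignment fails constraint 1.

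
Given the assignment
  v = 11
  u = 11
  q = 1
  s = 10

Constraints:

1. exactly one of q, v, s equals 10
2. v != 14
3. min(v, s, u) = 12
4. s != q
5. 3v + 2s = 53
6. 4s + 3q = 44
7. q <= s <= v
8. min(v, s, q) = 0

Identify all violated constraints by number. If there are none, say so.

1. q=1, v=11, s=10; 1 of them equals 10 — satisfied.
2. v = 11, and 11 ≠ 14 — satisfied.
3. min(11, 10, 11) = 10, not 12 — violated.
4. s = 10, q = 1; distinct — satisfied.
5. 3v + 2s = 3(11) + 2(10) = 53 — satisfied.
6. 4s + 3q = 4(10) + 3(1) = 43, not 44 — violated.
7. values 1 <= 10 <= 11 — satisfied.
8. min(11, 10, 1) = 1, not 0 — violated.

Constraints 3, 6, and 8 do not hold.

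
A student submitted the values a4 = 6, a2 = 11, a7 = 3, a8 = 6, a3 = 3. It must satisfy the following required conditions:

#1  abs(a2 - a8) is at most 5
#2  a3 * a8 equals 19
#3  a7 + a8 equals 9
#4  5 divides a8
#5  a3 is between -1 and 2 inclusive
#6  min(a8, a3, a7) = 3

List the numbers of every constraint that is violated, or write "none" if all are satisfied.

No — constraints 2, 4, and 5 are not satisfied.

#1 abs(11 - 6) = 5; 5 ≤ 5  OK
#2 a3 * a8 = 3 * 6 = 18, not 19  FAIL
#3 a7 + a8 = 3 + 6 = 9  OK
#4 6 = 5*1 + 1, so 5 does not divide 6  FAIL
#5 a3 = 3 is outside [-1, 2]  FAIL
#6 min(6, 3, 3) = 3  OK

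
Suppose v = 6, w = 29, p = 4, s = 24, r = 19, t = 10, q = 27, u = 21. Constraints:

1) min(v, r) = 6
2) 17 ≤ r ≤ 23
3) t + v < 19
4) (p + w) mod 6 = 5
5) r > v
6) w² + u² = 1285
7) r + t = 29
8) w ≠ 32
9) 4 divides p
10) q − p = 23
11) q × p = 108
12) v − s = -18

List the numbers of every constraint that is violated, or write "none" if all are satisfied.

Constraints 4 and 6 are violated.

1) min(6, 19) = 6 — holds.
2) r = 19 lies in [17, 23] — holds.
3) t + v = 10 + 6 = 16; 16 < 19 — holds.
4) p + w = 33; 33 mod 6 = 3, not 5 — does not hold.
5) r = 19, v = 6; 19 > 6 — holds.
6) w² + u² = 29² + 21² = 841 + 441 = 1282, not 1285 — does not hold.
7) r + t = 19 + 10 = 29 — holds.
8) w = 29, and 29 ≠ 32 — holds.
9) 4 / 4 = 1, so 4 divides 4 — holds.
10) q − p = 27 − 4 = 23 — holds.
11) q × p = 27 × 4 = 108 — holds.
12) v − s = 6 − 24 = -18 — holds.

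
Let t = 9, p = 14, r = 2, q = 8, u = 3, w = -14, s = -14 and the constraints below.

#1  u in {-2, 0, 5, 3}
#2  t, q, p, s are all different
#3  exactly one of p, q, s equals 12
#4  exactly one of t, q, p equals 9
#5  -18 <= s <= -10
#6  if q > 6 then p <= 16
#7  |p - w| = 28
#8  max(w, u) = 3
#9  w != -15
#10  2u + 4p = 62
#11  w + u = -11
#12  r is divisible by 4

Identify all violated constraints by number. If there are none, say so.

#1 u = 3 is in {-2, 0, 5, 3} — holds.
#2 values 9, 8, 14, -14 are pairwise distinct — holds.
#3 p=14, q=8, s=-14; 0 of them equal 12, not exactly one — does not hold.
#4 t=9, q=8, p=14; 1 of them equals 9 — holds.
#5 s = -14 lies in [-18, -10] — holds.
#6 q = 8 > 6, so we need p ≤ 16; p = 14 ≤ 16 — holds.
#7 |14 - (-14)| = 28 — holds.
#8 max(-14, 3) = 3 — holds.
#9 w = -14, and -14 ≠ -15 — holds.
#10 2u + 4p = 2(3) + 4(14) = 62 — holds.
#11 w + u = -14 + 3 = -11 — holds.
#12 2 = 4*0 + 2, so 4 does not divide 2 — does not hold.

No — constraints 3, 12 are not satisfied.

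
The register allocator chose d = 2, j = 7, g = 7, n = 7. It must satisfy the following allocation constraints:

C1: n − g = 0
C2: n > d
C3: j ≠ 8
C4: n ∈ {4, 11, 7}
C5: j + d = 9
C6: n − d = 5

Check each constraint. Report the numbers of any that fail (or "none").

C1: n − g = 7 − 7 = 0 — satisfied.
C2: n = 7, d = 2; 7 > 2 — satisfied.
C3: j = 7, and 7 ≠ 8 — satisfied.
C4: n = 7 is in {4, 11, 7} — satisfied.
C5: j + d = 7 + 2 = 9 — satisfied.
C6: n − d = 7 − 2 = 5 — satisfied.

All constraints are satisfied.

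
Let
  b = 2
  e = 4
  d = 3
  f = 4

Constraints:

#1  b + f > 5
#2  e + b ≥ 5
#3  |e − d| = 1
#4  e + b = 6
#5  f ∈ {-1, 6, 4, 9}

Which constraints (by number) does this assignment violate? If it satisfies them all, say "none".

#1 b + f = 2 + 4 = 6; 6 > 5 — OK.
#2 e + b = 4 + 2 = 6; 6 ≥ 5 — OK.
#3 |4 − 3| = 1 — OK.
#4 e + b = 4 + 2 = 6 — OK.
#5 f = 4 is in {-1, 6, 4, 9} — OK.

No violations.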